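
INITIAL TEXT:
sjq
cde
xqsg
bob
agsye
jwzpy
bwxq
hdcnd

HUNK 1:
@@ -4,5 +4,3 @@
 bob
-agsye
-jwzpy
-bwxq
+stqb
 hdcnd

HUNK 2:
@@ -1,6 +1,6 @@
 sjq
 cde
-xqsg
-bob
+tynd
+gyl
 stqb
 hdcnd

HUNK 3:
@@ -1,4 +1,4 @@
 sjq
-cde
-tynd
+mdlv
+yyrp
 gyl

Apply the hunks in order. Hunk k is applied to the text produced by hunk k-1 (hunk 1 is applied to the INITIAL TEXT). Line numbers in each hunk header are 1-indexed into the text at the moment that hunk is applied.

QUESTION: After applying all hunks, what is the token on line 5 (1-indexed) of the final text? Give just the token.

Answer: stqb

Derivation:
Hunk 1: at line 4 remove [agsye,jwzpy,bwxq] add [stqb] -> 6 lines: sjq cde xqsg bob stqb hdcnd
Hunk 2: at line 1 remove [xqsg,bob] add [tynd,gyl] -> 6 lines: sjq cde tynd gyl stqb hdcnd
Hunk 3: at line 1 remove [cde,tynd] add [mdlv,yyrp] -> 6 lines: sjq mdlv yyrp gyl stqb hdcnd
Final line 5: stqb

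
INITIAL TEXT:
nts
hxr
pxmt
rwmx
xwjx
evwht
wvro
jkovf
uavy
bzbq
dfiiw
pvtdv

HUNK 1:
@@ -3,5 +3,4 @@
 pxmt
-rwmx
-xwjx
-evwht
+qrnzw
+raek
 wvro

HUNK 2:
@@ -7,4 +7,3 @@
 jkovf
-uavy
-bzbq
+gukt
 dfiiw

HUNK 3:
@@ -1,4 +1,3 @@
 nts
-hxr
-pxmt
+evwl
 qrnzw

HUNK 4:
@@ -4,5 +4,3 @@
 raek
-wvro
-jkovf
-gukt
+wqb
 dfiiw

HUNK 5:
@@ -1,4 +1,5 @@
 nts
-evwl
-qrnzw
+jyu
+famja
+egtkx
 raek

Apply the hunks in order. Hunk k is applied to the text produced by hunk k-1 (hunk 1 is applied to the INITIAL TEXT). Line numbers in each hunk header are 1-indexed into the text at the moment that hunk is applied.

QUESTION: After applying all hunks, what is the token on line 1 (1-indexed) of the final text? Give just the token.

Answer: nts

Derivation:
Hunk 1: at line 3 remove [rwmx,xwjx,evwht] add [qrnzw,raek] -> 11 lines: nts hxr pxmt qrnzw raek wvro jkovf uavy bzbq dfiiw pvtdv
Hunk 2: at line 7 remove [uavy,bzbq] add [gukt] -> 10 lines: nts hxr pxmt qrnzw raek wvro jkovf gukt dfiiw pvtdv
Hunk 3: at line 1 remove [hxr,pxmt] add [evwl] -> 9 lines: nts evwl qrnzw raek wvro jkovf gukt dfiiw pvtdv
Hunk 4: at line 4 remove [wvro,jkovf,gukt] add [wqb] -> 7 lines: nts evwl qrnzw raek wqb dfiiw pvtdv
Hunk 5: at line 1 remove [evwl,qrnzw] add [jyu,famja,egtkx] -> 8 lines: nts jyu famja egtkx raek wqb dfiiw pvtdv
Final line 1: nts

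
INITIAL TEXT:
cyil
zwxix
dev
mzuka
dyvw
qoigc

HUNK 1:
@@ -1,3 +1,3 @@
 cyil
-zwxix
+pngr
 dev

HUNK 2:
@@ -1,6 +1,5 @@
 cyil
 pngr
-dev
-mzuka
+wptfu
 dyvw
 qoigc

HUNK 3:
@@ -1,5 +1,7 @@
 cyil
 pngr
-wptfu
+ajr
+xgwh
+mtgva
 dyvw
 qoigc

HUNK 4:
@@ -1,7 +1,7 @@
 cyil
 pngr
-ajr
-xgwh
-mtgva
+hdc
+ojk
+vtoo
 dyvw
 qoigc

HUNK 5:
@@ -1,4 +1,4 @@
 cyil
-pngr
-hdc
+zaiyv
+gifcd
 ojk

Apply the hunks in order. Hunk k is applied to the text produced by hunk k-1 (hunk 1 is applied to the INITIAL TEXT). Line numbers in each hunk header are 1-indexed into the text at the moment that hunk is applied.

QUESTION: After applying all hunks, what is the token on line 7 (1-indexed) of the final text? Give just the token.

Answer: qoigc

Derivation:
Hunk 1: at line 1 remove [zwxix] add [pngr] -> 6 lines: cyil pngr dev mzuka dyvw qoigc
Hunk 2: at line 1 remove [dev,mzuka] add [wptfu] -> 5 lines: cyil pngr wptfu dyvw qoigc
Hunk 3: at line 1 remove [wptfu] add [ajr,xgwh,mtgva] -> 7 lines: cyil pngr ajr xgwh mtgva dyvw qoigc
Hunk 4: at line 1 remove [ajr,xgwh,mtgva] add [hdc,ojk,vtoo] -> 7 lines: cyil pngr hdc ojk vtoo dyvw qoigc
Hunk 5: at line 1 remove [pngr,hdc] add [zaiyv,gifcd] -> 7 lines: cyil zaiyv gifcd ojk vtoo dyvw qoigc
Final line 7: qoigc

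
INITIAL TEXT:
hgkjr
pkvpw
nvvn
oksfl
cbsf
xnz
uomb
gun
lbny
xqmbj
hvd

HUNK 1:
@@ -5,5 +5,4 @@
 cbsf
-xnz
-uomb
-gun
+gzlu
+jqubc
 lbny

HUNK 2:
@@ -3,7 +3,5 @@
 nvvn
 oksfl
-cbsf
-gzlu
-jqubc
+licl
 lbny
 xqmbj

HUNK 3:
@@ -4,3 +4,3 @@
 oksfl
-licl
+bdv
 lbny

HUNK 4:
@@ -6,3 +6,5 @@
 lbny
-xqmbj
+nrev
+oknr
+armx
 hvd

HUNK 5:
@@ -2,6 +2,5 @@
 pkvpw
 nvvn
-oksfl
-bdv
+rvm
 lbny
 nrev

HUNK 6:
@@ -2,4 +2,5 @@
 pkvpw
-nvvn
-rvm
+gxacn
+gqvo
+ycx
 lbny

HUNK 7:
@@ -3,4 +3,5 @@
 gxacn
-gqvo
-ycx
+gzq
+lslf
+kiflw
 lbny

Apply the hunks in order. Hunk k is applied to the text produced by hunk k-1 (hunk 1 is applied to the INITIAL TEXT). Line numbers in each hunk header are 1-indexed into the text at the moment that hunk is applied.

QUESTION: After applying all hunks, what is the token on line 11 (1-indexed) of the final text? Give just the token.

Answer: hvd

Derivation:
Hunk 1: at line 5 remove [xnz,uomb,gun] add [gzlu,jqubc] -> 10 lines: hgkjr pkvpw nvvn oksfl cbsf gzlu jqubc lbny xqmbj hvd
Hunk 2: at line 3 remove [cbsf,gzlu,jqubc] add [licl] -> 8 lines: hgkjr pkvpw nvvn oksfl licl lbny xqmbj hvd
Hunk 3: at line 4 remove [licl] add [bdv] -> 8 lines: hgkjr pkvpw nvvn oksfl bdv lbny xqmbj hvd
Hunk 4: at line 6 remove [xqmbj] add [nrev,oknr,armx] -> 10 lines: hgkjr pkvpw nvvn oksfl bdv lbny nrev oknr armx hvd
Hunk 5: at line 2 remove [oksfl,bdv] add [rvm] -> 9 lines: hgkjr pkvpw nvvn rvm lbny nrev oknr armx hvd
Hunk 6: at line 2 remove [nvvn,rvm] add [gxacn,gqvo,ycx] -> 10 lines: hgkjr pkvpw gxacn gqvo ycx lbny nrev oknr armx hvd
Hunk 7: at line 3 remove [gqvo,ycx] add [gzq,lslf,kiflw] -> 11 lines: hgkjr pkvpw gxacn gzq lslf kiflw lbny nrev oknr armx hvd
Final line 11: hvd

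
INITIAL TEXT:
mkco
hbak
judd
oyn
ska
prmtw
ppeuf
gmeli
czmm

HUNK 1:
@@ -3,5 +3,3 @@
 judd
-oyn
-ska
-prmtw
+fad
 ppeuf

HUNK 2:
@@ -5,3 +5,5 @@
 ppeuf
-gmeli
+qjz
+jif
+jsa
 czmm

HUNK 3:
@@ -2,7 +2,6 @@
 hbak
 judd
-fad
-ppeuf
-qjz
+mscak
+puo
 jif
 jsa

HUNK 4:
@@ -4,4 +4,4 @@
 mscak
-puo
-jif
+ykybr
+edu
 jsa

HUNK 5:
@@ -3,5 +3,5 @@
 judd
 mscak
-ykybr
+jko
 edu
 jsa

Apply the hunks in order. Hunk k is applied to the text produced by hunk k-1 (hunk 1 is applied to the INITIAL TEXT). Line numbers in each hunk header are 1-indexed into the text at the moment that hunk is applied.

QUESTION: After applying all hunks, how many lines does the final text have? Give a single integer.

Hunk 1: at line 3 remove [oyn,ska,prmtw] add [fad] -> 7 lines: mkco hbak judd fad ppeuf gmeli czmm
Hunk 2: at line 5 remove [gmeli] add [qjz,jif,jsa] -> 9 lines: mkco hbak judd fad ppeuf qjz jif jsa czmm
Hunk 3: at line 2 remove [fad,ppeuf,qjz] add [mscak,puo] -> 8 lines: mkco hbak judd mscak puo jif jsa czmm
Hunk 4: at line 4 remove [puo,jif] add [ykybr,edu] -> 8 lines: mkco hbak judd mscak ykybr edu jsa czmm
Hunk 5: at line 3 remove [ykybr] add [jko] -> 8 lines: mkco hbak judd mscak jko edu jsa czmm
Final line count: 8

Answer: 8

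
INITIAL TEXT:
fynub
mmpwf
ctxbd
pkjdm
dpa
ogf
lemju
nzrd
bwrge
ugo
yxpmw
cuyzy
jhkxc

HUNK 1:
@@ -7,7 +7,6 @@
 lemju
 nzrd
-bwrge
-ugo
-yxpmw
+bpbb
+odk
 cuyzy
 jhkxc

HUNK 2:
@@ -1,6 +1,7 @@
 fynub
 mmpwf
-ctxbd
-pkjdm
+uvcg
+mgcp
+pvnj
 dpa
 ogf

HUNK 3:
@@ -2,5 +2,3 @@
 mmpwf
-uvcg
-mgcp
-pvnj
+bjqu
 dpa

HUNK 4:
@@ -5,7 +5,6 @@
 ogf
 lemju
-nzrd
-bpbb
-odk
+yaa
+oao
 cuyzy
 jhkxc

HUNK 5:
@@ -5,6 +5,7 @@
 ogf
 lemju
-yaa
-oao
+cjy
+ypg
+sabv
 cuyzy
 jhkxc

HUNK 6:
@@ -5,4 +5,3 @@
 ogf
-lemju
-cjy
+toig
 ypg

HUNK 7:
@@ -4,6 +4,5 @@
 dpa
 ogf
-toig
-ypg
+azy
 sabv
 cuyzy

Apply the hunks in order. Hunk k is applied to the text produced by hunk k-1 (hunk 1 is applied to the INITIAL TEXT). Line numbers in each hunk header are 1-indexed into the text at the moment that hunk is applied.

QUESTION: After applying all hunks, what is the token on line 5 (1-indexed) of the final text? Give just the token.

Answer: ogf

Derivation:
Hunk 1: at line 7 remove [bwrge,ugo,yxpmw] add [bpbb,odk] -> 12 lines: fynub mmpwf ctxbd pkjdm dpa ogf lemju nzrd bpbb odk cuyzy jhkxc
Hunk 2: at line 1 remove [ctxbd,pkjdm] add [uvcg,mgcp,pvnj] -> 13 lines: fynub mmpwf uvcg mgcp pvnj dpa ogf lemju nzrd bpbb odk cuyzy jhkxc
Hunk 3: at line 2 remove [uvcg,mgcp,pvnj] add [bjqu] -> 11 lines: fynub mmpwf bjqu dpa ogf lemju nzrd bpbb odk cuyzy jhkxc
Hunk 4: at line 5 remove [nzrd,bpbb,odk] add [yaa,oao] -> 10 lines: fynub mmpwf bjqu dpa ogf lemju yaa oao cuyzy jhkxc
Hunk 5: at line 5 remove [yaa,oao] add [cjy,ypg,sabv] -> 11 lines: fynub mmpwf bjqu dpa ogf lemju cjy ypg sabv cuyzy jhkxc
Hunk 6: at line 5 remove [lemju,cjy] add [toig] -> 10 lines: fynub mmpwf bjqu dpa ogf toig ypg sabv cuyzy jhkxc
Hunk 7: at line 4 remove [toig,ypg] add [azy] -> 9 lines: fynub mmpwf bjqu dpa ogf azy sabv cuyzy jhkxc
Final line 5: ogf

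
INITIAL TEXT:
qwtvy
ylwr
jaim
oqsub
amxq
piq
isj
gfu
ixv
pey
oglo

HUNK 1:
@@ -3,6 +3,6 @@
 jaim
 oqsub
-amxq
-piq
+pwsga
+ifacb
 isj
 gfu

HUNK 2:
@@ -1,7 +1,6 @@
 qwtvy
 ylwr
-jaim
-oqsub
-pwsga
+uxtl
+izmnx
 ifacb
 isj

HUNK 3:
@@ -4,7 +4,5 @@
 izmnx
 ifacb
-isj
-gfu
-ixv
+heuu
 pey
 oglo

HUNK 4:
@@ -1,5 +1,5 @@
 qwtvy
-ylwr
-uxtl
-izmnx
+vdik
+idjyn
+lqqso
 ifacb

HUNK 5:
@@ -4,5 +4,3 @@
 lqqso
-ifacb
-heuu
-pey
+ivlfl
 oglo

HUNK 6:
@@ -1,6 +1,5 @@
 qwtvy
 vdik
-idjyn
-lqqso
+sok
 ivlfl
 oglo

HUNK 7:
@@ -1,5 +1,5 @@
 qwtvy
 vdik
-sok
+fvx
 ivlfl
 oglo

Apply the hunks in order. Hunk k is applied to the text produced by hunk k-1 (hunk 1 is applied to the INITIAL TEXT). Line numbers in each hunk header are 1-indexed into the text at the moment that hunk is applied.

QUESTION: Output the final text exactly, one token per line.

Hunk 1: at line 3 remove [amxq,piq] add [pwsga,ifacb] -> 11 lines: qwtvy ylwr jaim oqsub pwsga ifacb isj gfu ixv pey oglo
Hunk 2: at line 1 remove [jaim,oqsub,pwsga] add [uxtl,izmnx] -> 10 lines: qwtvy ylwr uxtl izmnx ifacb isj gfu ixv pey oglo
Hunk 3: at line 4 remove [isj,gfu,ixv] add [heuu] -> 8 lines: qwtvy ylwr uxtl izmnx ifacb heuu pey oglo
Hunk 4: at line 1 remove [ylwr,uxtl,izmnx] add [vdik,idjyn,lqqso] -> 8 lines: qwtvy vdik idjyn lqqso ifacb heuu pey oglo
Hunk 5: at line 4 remove [ifacb,heuu,pey] add [ivlfl] -> 6 lines: qwtvy vdik idjyn lqqso ivlfl oglo
Hunk 6: at line 1 remove [idjyn,lqqso] add [sok] -> 5 lines: qwtvy vdik sok ivlfl oglo
Hunk 7: at line 1 remove [sok] add [fvx] -> 5 lines: qwtvy vdik fvx ivlfl oglo

Answer: qwtvy
vdik
fvx
ivlfl
oglo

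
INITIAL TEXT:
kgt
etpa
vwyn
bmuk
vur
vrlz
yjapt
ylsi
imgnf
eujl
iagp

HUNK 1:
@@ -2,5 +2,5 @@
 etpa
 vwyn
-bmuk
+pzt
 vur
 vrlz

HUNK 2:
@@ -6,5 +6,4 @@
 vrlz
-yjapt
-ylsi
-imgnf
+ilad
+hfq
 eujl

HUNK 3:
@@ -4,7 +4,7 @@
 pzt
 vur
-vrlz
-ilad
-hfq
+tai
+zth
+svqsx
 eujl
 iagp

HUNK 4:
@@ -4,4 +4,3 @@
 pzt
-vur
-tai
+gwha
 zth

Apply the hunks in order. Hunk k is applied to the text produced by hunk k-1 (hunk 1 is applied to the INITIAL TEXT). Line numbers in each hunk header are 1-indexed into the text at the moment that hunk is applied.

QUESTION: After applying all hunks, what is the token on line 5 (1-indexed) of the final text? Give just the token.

Answer: gwha

Derivation:
Hunk 1: at line 2 remove [bmuk] add [pzt] -> 11 lines: kgt etpa vwyn pzt vur vrlz yjapt ylsi imgnf eujl iagp
Hunk 2: at line 6 remove [yjapt,ylsi,imgnf] add [ilad,hfq] -> 10 lines: kgt etpa vwyn pzt vur vrlz ilad hfq eujl iagp
Hunk 3: at line 4 remove [vrlz,ilad,hfq] add [tai,zth,svqsx] -> 10 lines: kgt etpa vwyn pzt vur tai zth svqsx eujl iagp
Hunk 4: at line 4 remove [vur,tai] add [gwha] -> 9 lines: kgt etpa vwyn pzt gwha zth svqsx eujl iagp
Final line 5: gwha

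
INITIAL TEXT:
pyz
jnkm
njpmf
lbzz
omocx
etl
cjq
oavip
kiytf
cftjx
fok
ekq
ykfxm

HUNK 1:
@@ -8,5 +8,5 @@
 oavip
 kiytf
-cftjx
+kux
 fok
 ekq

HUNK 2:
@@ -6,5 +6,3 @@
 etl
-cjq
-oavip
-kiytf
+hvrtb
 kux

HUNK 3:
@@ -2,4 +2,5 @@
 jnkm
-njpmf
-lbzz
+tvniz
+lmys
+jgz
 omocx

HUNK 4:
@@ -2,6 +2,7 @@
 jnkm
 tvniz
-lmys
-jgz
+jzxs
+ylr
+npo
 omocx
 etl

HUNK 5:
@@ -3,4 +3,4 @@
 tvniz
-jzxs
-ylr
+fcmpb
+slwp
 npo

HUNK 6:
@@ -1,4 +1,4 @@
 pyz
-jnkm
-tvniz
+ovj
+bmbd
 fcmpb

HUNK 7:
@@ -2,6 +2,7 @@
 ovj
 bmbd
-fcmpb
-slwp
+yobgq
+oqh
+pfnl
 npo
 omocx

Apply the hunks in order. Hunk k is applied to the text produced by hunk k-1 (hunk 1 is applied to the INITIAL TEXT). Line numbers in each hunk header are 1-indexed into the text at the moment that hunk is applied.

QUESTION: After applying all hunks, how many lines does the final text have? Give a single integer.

Hunk 1: at line 8 remove [cftjx] add [kux] -> 13 lines: pyz jnkm njpmf lbzz omocx etl cjq oavip kiytf kux fok ekq ykfxm
Hunk 2: at line 6 remove [cjq,oavip,kiytf] add [hvrtb] -> 11 lines: pyz jnkm njpmf lbzz omocx etl hvrtb kux fok ekq ykfxm
Hunk 3: at line 2 remove [njpmf,lbzz] add [tvniz,lmys,jgz] -> 12 lines: pyz jnkm tvniz lmys jgz omocx etl hvrtb kux fok ekq ykfxm
Hunk 4: at line 2 remove [lmys,jgz] add [jzxs,ylr,npo] -> 13 lines: pyz jnkm tvniz jzxs ylr npo omocx etl hvrtb kux fok ekq ykfxm
Hunk 5: at line 3 remove [jzxs,ylr] add [fcmpb,slwp] -> 13 lines: pyz jnkm tvniz fcmpb slwp npo omocx etl hvrtb kux fok ekq ykfxm
Hunk 6: at line 1 remove [jnkm,tvniz] add [ovj,bmbd] -> 13 lines: pyz ovj bmbd fcmpb slwp npo omocx etl hvrtb kux fok ekq ykfxm
Hunk 7: at line 2 remove [fcmpb,slwp] add [yobgq,oqh,pfnl] -> 14 lines: pyz ovj bmbd yobgq oqh pfnl npo omocx etl hvrtb kux fok ekq ykfxm
Final line count: 14

Answer: 14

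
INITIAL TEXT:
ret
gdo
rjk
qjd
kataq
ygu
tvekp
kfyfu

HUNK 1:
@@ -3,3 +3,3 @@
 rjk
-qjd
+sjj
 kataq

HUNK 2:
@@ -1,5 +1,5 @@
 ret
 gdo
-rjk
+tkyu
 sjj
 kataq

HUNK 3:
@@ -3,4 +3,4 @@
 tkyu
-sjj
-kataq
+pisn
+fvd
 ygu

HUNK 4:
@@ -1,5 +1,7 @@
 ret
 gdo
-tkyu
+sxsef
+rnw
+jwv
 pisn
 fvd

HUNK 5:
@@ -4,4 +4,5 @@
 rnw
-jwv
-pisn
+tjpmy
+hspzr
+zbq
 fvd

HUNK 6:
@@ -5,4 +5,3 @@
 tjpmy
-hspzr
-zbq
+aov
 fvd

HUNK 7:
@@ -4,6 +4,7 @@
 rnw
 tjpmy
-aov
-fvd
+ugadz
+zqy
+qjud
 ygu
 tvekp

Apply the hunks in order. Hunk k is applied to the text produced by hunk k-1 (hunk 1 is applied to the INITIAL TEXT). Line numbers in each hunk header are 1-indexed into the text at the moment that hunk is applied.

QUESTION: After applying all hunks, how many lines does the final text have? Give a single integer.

Answer: 11

Derivation:
Hunk 1: at line 3 remove [qjd] add [sjj] -> 8 lines: ret gdo rjk sjj kataq ygu tvekp kfyfu
Hunk 2: at line 1 remove [rjk] add [tkyu] -> 8 lines: ret gdo tkyu sjj kataq ygu tvekp kfyfu
Hunk 3: at line 3 remove [sjj,kataq] add [pisn,fvd] -> 8 lines: ret gdo tkyu pisn fvd ygu tvekp kfyfu
Hunk 4: at line 1 remove [tkyu] add [sxsef,rnw,jwv] -> 10 lines: ret gdo sxsef rnw jwv pisn fvd ygu tvekp kfyfu
Hunk 5: at line 4 remove [jwv,pisn] add [tjpmy,hspzr,zbq] -> 11 lines: ret gdo sxsef rnw tjpmy hspzr zbq fvd ygu tvekp kfyfu
Hunk 6: at line 5 remove [hspzr,zbq] add [aov] -> 10 lines: ret gdo sxsef rnw tjpmy aov fvd ygu tvekp kfyfu
Hunk 7: at line 4 remove [aov,fvd] add [ugadz,zqy,qjud] -> 11 lines: ret gdo sxsef rnw tjpmy ugadz zqy qjud ygu tvekp kfyfu
Final line count: 11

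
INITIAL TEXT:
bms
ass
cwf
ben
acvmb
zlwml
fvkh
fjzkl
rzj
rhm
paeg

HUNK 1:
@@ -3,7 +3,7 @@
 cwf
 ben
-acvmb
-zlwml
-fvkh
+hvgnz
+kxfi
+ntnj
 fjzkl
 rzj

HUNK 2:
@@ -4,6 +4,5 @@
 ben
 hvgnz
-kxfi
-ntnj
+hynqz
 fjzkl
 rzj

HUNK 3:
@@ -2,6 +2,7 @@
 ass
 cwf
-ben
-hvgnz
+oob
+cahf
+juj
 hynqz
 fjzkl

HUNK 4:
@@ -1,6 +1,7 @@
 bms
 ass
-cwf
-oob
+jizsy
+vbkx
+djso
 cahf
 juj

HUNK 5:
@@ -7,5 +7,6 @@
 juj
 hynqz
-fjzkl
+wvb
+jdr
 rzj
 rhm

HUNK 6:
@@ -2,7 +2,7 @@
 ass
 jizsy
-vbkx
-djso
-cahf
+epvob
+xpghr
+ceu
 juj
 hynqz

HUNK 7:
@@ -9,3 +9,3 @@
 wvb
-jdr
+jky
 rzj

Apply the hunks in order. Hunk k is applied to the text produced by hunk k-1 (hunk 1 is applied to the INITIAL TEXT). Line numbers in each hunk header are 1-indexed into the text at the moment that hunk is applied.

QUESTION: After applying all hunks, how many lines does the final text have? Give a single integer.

Hunk 1: at line 3 remove [acvmb,zlwml,fvkh] add [hvgnz,kxfi,ntnj] -> 11 lines: bms ass cwf ben hvgnz kxfi ntnj fjzkl rzj rhm paeg
Hunk 2: at line 4 remove [kxfi,ntnj] add [hynqz] -> 10 lines: bms ass cwf ben hvgnz hynqz fjzkl rzj rhm paeg
Hunk 3: at line 2 remove [ben,hvgnz] add [oob,cahf,juj] -> 11 lines: bms ass cwf oob cahf juj hynqz fjzkl rzj rhm paeg
Hunk 4: at line 1 remove [cwf,oob] add [jizsy,vbkx,djso] -> 12 lines: bms ass jizsy vbkx djso cahf juj hynqz fjzkl rzj rhm paeg
Hunk 5: at line 7 remove [fjzkl] add [wvb,jdr] -> 13 lines: bms ass jizsy vbkx djso cahf juj hynqz wvb jdr rzj rhm paeg
Hunk 6: at line 2 remove [vbkx,djso,cahf] add [epvob,xpghr,ceu] -> 13 lines: bms ass jizsy epvob xpghr ceu juj hynqz wvb jdr rzj rhm paeg
Hunk 7: at line 9 remove [jdr] add [jky] -> 13 lines: bms ass jizsy epvob xpghr ceu juj hynqz wvb jky rzj rhm paeg
Final line count: 13

Answer: 13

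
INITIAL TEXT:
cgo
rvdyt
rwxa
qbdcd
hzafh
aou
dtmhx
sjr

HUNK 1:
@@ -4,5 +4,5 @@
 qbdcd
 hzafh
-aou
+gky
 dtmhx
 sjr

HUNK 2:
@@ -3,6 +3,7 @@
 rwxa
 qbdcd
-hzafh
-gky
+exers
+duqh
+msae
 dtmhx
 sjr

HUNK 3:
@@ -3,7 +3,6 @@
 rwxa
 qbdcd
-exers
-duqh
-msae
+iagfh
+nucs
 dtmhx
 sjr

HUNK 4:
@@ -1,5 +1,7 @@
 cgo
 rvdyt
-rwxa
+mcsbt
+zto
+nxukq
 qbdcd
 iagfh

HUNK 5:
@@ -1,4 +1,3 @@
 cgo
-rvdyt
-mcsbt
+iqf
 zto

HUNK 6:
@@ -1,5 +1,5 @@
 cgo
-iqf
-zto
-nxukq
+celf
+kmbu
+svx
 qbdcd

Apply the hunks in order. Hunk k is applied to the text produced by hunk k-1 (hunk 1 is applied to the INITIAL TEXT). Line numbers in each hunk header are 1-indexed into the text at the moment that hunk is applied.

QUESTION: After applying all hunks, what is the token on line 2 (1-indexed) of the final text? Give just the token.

Hunk 1: at line 4 remove [aou] add [gky] -> 8 lines: cgo rvdyt rwxa qbdcd hzafh gky dtmhx sjr
Hunk 2: at line 3 remove [hzafh,gky] add [exers,duqh,msae] -> 9 lines: cgo rvdyt rwxa qbdcd exers duqh msae dtmhx sjr
Hunk 3: at line 3 remove [exers,duqh,msae] add [iagfh,nucs] -> 8 lines: cgo rvdyt rwxa qbdcd iagfh nucs dtmhx sjr
Hunk 4: at line 1 remove [rwxa] add [mcsbt,zto,nxukq] -> 10 lines: cgo rvdyt mcsbt zto nxukq qbdcd iagfh nucs dtmhx sjr
Hunk 5: at line 1 remove [rvdyt,mcsbt] add [iqf] -> 9 lines: cgo iqf zto nxukq qbdcd iagfh nucs dtmhx sjr
Hunk 6: at line 1 remove [iqf,zto,nxukq] add [celf,kmbu,svx] -> 9 lines: cgo celf kmbu svx qbdcd iagfh nucs dtmhx sjr
Final line 2: celf

Answer: celf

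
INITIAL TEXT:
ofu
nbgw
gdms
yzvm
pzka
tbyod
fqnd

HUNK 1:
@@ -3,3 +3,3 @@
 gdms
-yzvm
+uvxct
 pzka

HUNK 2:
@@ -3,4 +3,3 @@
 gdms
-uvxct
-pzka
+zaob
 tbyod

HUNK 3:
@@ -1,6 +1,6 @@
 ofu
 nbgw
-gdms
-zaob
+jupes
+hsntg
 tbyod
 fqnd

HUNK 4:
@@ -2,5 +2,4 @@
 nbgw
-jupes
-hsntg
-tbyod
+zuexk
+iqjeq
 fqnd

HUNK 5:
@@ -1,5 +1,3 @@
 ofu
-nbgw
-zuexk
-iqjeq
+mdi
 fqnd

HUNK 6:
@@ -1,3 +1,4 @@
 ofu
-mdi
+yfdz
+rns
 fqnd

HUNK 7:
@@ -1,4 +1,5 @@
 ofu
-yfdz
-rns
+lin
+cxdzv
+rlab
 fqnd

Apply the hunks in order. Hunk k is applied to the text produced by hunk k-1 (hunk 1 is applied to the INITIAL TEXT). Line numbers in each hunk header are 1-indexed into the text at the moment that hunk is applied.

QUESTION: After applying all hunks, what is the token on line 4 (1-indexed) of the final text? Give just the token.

Hunk 1: at line 3 remove [yzvm] add [uvxct] -> 7 lines: ofu nbgw gdms uvxct pzka tbyod fqnd
Hunk 2: at line 3 remove [uvxct,pzka] add [zaob] -> 6 lines: ofu nbgw gdms zaob tbyod fqnd
Hunk 3: at line 1 remove [gdms,zaob] add [jupes,hsntg] -> 6 lines: ofu nbgw jupes hsntg tbyod fqnd
Hunk 4: at line 2 remove [jupes,hsntg,tbyod] add [zuexk,iqjeq] -> 5 lines: ofu nbgw zuexk iqjeq fqnd
Hunk 5: at line 1 remove [nbgw,zuexk,iqjeq] add [mdi] -> 3 lines: ofu mdi fqnd
Hunk 6: at line 1 remove [mdi] add [yfdz,rns] -> 4 lines: ofu yfdz rns fqnd
Hunk 7: at line 1 remove [yfdz,rns] add [lin,cxdzv,rlab] -> 5 lines: ofu lin cxdzv rlab fqnd
Final line 4: rlab

Answer: rlab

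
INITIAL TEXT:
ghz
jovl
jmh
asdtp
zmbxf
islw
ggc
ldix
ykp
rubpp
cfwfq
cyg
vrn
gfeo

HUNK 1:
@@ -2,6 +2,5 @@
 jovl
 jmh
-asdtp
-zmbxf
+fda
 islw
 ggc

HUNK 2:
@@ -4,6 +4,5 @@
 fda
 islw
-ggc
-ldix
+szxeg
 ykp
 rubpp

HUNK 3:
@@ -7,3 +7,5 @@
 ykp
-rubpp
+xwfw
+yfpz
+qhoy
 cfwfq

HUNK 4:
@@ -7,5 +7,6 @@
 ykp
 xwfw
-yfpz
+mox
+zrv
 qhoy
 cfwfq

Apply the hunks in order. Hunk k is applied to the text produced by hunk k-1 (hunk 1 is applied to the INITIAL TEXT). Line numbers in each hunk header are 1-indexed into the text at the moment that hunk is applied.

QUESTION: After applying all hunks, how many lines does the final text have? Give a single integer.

Hunk 1: at line 2 remove [asdtp,zmbxf] add [fda] -> 13 lines: ghz jovl jmh fda islw ggc ldix ykp rubpp cfwfq cyg vrn gfeo
Hunk 2: at line 4 remove [ggc,ldix] add [szxeg] -> 12 lines: ghz jovl jmh fda islw szxeg ykp rubpp cfwfq cyg vrn gfeo
Hunk 3: at line 7 remove [rubpp] add [xwfw,yfpz,qhoy] -> 14 lines: ghz jovl jmh fda islw szxeg ykp xwfw yfpz qhoy cfwfq cyg vrn gfeo
Hunk 4: at line 7 remove [yfpz] add [mox,zrv] -> 15 lines: ghz jovl jmh fda islw szxeg ykp xwfw mox zrv qhoy cfwfq cyg vrn gfeo
Final line count: 15

Answer: 15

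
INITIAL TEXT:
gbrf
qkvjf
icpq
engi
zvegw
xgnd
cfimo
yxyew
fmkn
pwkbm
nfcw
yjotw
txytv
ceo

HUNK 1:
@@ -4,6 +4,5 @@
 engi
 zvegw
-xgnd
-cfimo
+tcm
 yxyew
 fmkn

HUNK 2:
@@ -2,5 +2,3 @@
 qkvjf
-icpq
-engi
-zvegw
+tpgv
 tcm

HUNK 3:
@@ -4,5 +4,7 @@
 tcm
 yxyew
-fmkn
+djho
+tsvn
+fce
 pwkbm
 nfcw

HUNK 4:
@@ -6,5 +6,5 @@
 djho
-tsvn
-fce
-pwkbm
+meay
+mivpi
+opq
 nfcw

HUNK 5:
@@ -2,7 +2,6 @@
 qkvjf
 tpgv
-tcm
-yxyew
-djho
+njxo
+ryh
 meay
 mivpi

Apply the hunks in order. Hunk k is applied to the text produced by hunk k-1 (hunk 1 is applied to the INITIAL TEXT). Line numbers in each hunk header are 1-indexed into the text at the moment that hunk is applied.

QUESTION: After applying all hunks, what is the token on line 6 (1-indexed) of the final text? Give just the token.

Hunk 1: at line 4 remove [xgnd,cfimo] add [tcm] -> 13 lines: gbrf qkvjf icpq engi zvegw tcm yxyew fmkn pwkbm nfcw yjotw txytv ceo
Hunk 2: at line 2 remove [icpq,engi,zvegw] add [tpgv] -> 11 lines: gbrf qkvjf tpgv tcm yxyew fmkn pwkbm nfcw yjotw txytv ceo
Hunk 3: at line 4 remove [fmkn] add [djho,tsvn,fce] -> 13 lines: gbrf qkvjf tpgv tcm yxyew djho tsvn fce pwkbm nfcw yjotw txytv ceo
Hunk 4: at line 6 remove [tsvn,fce,pwkbm] add [meay,mivpi,opq] -> 13 lines: gbrf qkvjf tpgv tcm yxyew djho meay mivpi opq nfcw yjotw txytv ceo
Hunk 5: at line 2 remove [tcm,yxyew,djho] add [njxo,ryh] -> 12 lines: gbrf qkvjf tpgv njxo ryh meay mivpi opq nfcw yjotw txytv ceo
Final line 6: meay

Answer: meay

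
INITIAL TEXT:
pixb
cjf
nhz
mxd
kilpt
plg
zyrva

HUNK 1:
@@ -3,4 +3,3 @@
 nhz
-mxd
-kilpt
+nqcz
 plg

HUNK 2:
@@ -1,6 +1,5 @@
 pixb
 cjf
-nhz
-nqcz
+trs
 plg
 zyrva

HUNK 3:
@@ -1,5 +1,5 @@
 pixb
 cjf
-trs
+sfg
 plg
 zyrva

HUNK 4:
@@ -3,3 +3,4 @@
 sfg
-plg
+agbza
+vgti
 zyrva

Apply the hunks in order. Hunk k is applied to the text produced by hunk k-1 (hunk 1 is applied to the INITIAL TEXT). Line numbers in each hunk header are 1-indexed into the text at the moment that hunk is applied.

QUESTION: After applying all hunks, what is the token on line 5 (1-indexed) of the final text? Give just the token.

Answer: vgti

Derivation:
Hunk 1: at line 3 remove [mxd,kilpt] add [nqcz] -> 6 lines: pixb cjf nhz nqcz plg zyrva
Hunk 2: at line 1 remove [nhz,nqcz] add [trs] -> 5 lines: pixb cjf trs plg zyrva
Hunk 3: at line 1 remove [trs] add [sfg] -> 5 lines: pixb cjf sfg plg zyrva
Hunk 4: at line 3 remove [plg] add [agbza,vgti] -> 6 lines: pixb cjf sfg agbza vgti zyrva
Final line 5: vgti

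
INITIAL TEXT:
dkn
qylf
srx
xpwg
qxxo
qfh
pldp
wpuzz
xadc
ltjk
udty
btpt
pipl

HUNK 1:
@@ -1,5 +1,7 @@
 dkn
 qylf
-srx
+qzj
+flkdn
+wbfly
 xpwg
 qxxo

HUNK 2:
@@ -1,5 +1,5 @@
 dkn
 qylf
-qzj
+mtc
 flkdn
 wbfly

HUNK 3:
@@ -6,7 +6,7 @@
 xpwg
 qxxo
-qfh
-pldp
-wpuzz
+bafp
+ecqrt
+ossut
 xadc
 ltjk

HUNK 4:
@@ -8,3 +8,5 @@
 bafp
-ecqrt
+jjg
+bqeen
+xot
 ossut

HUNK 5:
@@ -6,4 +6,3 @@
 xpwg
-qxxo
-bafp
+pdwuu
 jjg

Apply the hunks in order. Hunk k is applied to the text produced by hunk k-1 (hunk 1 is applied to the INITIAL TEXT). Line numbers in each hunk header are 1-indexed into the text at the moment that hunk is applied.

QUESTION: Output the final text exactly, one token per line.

Answer: dkn
qylf
mtc
flkdn
wbfly
xpwg
pdwuu
jjg
bqeen
xot
ossut
xadc
ltjk
udty
btpt
pipl

Derivation:
Hunk 1: at line 1 remove [srx] add [qzj,flkdn,wbfly] -> 15 lines: dkn qylf qzj flkdn wbfly xpwg qxxo qfh pldp wpuzz xadc ltjk udty btpt pipl
Hunk 2: at line 1 remove [qzj] add [mtc] -> 15 lines: dkn qylf mtc flkdn wbfly xpwg qxxo qfh pldp wpuzz xadc ltjk udty btpt pipl
Hunk 3: at line 6 remove [qfh,pldp,wpuzz] add [bafp,ecqrt,ossut] -> 15 lines: dkn qylf mtc flkdn wbfly xpwg qxxo bafp ecqrt ossut xadc ltjk udty btpt pipl
Hunk 4: at line 8 remove [ecqrt] add [jjg,bqeen,xot] -> 17 lines: dkn qylf mtc flkdn wbfly xpwg qxxo bafp jjg bqeen xot ossut xadc ltjk udty btpt pipl
Hunk 5: at line 6 remove [qxxo,bafp] add [pdwuu] -> 16 lines: dkn qylf mtc flkdn wbfly xpwg pdwuu jjg bqeen xot ossut xadc ltjk udty btpt pipl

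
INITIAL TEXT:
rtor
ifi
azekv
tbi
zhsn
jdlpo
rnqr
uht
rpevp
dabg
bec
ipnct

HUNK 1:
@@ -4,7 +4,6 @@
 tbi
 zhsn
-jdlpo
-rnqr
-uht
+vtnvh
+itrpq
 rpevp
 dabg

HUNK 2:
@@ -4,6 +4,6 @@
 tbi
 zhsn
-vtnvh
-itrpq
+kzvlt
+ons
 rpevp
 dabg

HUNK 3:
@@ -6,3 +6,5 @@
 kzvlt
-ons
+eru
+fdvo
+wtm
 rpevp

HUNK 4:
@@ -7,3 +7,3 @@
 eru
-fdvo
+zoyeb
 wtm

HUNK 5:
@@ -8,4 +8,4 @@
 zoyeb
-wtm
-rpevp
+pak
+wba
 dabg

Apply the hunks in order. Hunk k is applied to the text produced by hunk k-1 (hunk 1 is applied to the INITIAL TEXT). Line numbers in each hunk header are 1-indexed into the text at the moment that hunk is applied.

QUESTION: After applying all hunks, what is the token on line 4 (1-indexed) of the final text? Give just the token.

Hunk 1: at line 4 remove [jdlpo,rnqr,uht] add [vtnvh,itrpq] -> 11 lines: rtor ifi azekv tbi zhsn vtnvh itrpq rpevp dabg bec ipnct
Hunk 2: at line 4 remove [vtnvh,itrpq] add [kzvlt,ons] -> 11 lines: rtor ifi azekv tbi zhsn kzvlt ons rpevp dabg bec ipnct
Hunk 3: at line 6 remove [ons] add [eru,fdvo,wtm] -> 13 lines: rtor ifi azekv tbi zhsn kzvlt eru fdvo wtm rpevp dabg bec ipnct
Hunk 4: at line 7 remove [fdvo] add [zoyeb] -> 13 lines: rtor ifi azekv tbi zhsn kzvlt eru zoyeb wtm rpevp dabg bec ipnct
Hunk 5: at line 8 remove [wtm,rpevp] add [pak,wba] -> 13 lines: rtor ifi azekv tbi zhsn kzvlt eru zoyeb pak wba dabg bec ipnct
Final line 4: tbi

Answer: tbi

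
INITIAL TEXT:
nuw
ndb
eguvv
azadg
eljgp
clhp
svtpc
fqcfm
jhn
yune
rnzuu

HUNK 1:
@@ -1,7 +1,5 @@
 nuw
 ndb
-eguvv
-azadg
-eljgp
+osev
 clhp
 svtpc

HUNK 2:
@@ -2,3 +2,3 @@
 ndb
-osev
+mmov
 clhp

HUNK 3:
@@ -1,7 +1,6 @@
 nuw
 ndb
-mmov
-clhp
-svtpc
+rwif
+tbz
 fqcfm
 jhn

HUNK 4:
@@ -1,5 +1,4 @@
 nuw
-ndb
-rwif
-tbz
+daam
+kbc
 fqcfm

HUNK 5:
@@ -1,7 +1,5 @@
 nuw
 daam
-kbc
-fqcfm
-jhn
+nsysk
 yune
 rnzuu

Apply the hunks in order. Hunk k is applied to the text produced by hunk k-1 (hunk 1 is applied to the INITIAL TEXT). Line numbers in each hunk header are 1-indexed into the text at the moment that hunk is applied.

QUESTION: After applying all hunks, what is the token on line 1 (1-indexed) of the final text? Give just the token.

Answer: nuw

Derivation:
Hunk 1: at line 1 remove [eguvv,azadg,eljgp] add [osev] -> 9 lines: nuw ndb osev clhp svtpc fqcfm jhn yune rnzuu
Hunk 2: at line 2 remove [osev] add [mmov] -> 9 lines: nuw ndb mmov clhp svtpc fqcfm jhn yune rnzuu
Hunk 3: at line 1 remove [mmov,clhp,svtpc] add [rwif,tbz] -> 8 lines: nuw ndb rwif tbz fqcfm jhn yune rnzuu
Hunk 4: at line 1 remove [ndb,rwif,tbz] add [daam,kbc] -> 7 lines: nuw daam kbc fqcfm jhn yune rnzuu
Hunk 5: at line 1 remove [kbc,fqcfm,jhn] add [nsysk] -> 5 lines: nuw daam nsysk yune rnzuu
Final line 1: nuw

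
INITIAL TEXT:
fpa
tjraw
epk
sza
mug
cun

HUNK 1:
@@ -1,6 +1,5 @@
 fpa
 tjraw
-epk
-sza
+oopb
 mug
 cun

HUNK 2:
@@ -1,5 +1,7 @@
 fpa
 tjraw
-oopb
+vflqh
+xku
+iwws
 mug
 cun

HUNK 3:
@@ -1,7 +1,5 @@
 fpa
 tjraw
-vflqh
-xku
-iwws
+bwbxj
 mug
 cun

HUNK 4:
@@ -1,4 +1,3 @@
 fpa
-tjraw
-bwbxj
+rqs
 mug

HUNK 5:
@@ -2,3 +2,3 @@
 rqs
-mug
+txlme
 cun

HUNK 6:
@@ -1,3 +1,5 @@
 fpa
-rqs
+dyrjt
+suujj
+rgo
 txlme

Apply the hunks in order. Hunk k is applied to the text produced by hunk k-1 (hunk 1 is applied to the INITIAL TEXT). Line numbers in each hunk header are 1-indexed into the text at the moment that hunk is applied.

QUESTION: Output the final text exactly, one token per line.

Hunk 1: at line 1 remove [epk,sza] add [oopb] -> 5 lines: fpa tjraw oopb mug cun
Hunk 2: at line 1 remove [oopb] add [vflqh,xku,iwws] -> 7 lines: fpa tjraw vflqh xku iwws mug cun
Hunk 3: at line 1 remove [vflqh,xku,iwws] add [bwbxj] -> 5 lines: fpa tjraw bwbxj mug cun
Hunk 4: at line 1 remove [tjraw,bwbxj] add [rqs] -> 4 lines: fpa rqs mug cun
Hunk 5: at line 2 remove [mug] add [txlme] -> 4 lines: fpa rqs txlme cun
Hunk 6: at line 1 remove [rqs] add [dyrjt,suujj,rgo] -> 6 lines: fpa dyrjt suujj rgo txlme cun

Answer: fpa
dyrjt
suujj
rgo
txlme
cun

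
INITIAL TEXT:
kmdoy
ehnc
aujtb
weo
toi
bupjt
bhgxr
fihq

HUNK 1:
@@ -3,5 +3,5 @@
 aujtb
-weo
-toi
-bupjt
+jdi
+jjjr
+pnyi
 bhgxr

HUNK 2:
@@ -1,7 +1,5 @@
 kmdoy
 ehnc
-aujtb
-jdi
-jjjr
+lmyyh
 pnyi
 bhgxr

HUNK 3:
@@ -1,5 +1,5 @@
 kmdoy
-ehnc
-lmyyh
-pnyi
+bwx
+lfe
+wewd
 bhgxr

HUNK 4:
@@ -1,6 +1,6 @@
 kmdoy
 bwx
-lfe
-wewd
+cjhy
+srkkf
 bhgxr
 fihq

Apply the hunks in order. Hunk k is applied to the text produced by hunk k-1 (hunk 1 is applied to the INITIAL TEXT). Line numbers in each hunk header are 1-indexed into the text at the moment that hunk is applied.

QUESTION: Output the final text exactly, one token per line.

Answer: kmdoy
bwx
cjhy
srkkf
bhgxr
fihq

Derivation:
Hunk 1: at line 3 remove [weo,toi,bupjt] add [jdi,jjjr,pnyi] -> 8 lines: kmdoy ehnc aujtb jdi jjjr pnyi bhgxr fihq
Hunk 2: at line 1 remove [aujtb,jdi,jjjr] add [lmyyh] -> 6 lines: kmdoy ehnc lmyyh pnyi bhgxr fihq
Hunk 3: at line 1 remove [ehnc,lmyyh,pnyi] add [bwx,lfe,wewd] -> 6 lines: kmdoy bwx lfe wewd bhgxr fihq
Hunk 4: at line 1 remove [lfe,wewd] add [cjhy,srkkf] -> 6 lines: kmdoy bwx cjhy srkkf bhgxr fihq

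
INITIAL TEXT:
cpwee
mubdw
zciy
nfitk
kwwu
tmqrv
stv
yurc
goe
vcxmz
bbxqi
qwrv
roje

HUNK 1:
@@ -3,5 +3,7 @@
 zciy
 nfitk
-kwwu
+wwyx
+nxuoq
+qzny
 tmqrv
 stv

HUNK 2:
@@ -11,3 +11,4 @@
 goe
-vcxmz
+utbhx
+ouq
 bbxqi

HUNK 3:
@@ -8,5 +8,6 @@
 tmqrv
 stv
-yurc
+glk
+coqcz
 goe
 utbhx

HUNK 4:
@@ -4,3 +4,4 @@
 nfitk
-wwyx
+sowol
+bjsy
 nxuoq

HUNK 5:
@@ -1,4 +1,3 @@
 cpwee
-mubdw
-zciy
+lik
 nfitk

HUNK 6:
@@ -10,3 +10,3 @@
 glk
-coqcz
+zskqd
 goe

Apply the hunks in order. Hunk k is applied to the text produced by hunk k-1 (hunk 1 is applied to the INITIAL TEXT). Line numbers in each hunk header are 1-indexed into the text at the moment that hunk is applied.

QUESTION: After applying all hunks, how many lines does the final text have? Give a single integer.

Answer: 17

Derivation:
Hunk 1: at line 3 remove [kwwu] add [wwyx,nxuoq,qzny] -> 15 lines: cpwee mubdw zciy nfitk wwyx nxuoq qzny tmqrv stv yurc goe vcxmz bbxqi qwrv roje
Hunk 2: at line 11 remove [vcxmz] add [utbhx,ouq] -> 16 lines: cpwee mubdw zciy nfitk wwyx nxuoq qzny tmqrv stv yurc goe utbhx ouq bbxqi qwrv roje
Hunk 3: at line 8 remove [yurc] add [glk,coqcz] -> 17 lines: cpwee mubdw zciy nfitk wwyx nxuoq qzny tmqrv stv glk coqcz goe utbhx ouq bbxqi qwrv roje
Hunk 4: at line 4 remove [wwyx] add [sowol,bjsy] -> 18 lines: cpwee mubdw zciy nfitk sowol bjsy nxuoq qzny tmqrv stv glk coqcz goe utbhx ouq bbxqi qwrv roje
Hunk 5: at line 1 remove [mubdw,zciy] add [lik] -> 17 lines: cpwee lik nfitk sowol bjsy nxuoq qzny tmqrv stv glk coqcz goe utbhx ouq bbxqi qwrv roje
Hunk 6: at line 10 remove [coqcz] add [zskqd] -> 17 lines: cpwee lik nfitk sowol bjsy nxuoq qzny tmqrv stv glk zskqd goe utbhx ouq bbxqi qwrv roje
Final line count: 17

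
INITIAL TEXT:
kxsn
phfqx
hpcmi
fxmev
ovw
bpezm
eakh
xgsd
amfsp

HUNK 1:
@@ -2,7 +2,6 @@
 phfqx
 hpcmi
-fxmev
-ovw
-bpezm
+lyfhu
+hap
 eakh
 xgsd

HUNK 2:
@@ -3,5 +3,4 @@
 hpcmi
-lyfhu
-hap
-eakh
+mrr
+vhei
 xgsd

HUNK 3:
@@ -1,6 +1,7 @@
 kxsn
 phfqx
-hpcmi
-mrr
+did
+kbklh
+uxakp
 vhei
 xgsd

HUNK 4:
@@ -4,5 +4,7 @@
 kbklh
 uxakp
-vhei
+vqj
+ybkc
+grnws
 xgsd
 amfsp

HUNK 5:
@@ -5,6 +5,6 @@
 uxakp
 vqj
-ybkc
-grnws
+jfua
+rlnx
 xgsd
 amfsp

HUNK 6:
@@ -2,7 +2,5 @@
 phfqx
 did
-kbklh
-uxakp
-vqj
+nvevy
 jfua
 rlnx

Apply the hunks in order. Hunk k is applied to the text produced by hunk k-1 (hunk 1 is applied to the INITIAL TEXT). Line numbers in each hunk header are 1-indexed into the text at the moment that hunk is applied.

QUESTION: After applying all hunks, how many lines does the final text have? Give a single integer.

Hunk 1: at line 2 remove [fxmev,ovw,bpezm] add [lyfhu,hap] -> 8 lines: kxsn phfqx hpcmi lyfhu hap eakh xgsd amfsp
Hunk 2: at line 3 remove [lyfhu,hap,eakh] add [mrr,vhei] -> 7 lines: kxsn phfqx hpcmi mrr vhei xgsd amfsp
Hunk 3: at line 1 remove [hpcmi,mrr] add [did,kbklh,uxakp] -> 8 lines: kxsn phfqx did kbklh uxakp vhei xgsd amfsp
Hunk 4: at line 4 remove [vhei] add [vqj,ybkc,grnws] -> 10 lines: kxsn phfqx did kbklh uxakp vqj ybkc grnws xgsd amfsp
Hunk 5: at line 5 remove [ybkc,grnws] add [jfua,rlnx] -> 10 lines: kxsn phfqx did kbklh uxakp vqj jfua rlnx xgsd amfsp
Hunk 6: at line 2 remove [kbklh,uxakp,vqj] add [nvevy] -> 8 lines: kxsn phfqx did nvevy jfua rlnx xgsd amfsp
Final line count: 8

Answer: 8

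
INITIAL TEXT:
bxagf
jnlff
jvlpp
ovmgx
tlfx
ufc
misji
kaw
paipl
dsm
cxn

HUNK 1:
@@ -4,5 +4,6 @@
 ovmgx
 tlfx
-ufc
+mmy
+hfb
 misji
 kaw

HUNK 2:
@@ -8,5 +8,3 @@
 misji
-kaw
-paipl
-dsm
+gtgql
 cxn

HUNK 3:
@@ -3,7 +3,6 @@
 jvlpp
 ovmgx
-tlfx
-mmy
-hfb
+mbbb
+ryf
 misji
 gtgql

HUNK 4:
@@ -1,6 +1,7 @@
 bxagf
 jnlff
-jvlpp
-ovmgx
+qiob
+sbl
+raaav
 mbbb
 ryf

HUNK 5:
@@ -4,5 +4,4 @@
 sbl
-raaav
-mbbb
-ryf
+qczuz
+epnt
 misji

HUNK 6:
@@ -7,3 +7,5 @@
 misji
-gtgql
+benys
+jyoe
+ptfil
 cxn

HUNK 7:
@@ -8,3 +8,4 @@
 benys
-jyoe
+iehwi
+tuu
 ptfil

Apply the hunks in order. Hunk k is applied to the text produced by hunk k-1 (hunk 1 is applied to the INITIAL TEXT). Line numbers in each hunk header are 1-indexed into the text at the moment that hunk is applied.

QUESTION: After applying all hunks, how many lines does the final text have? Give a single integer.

Hunk 1: at line 4 remove [ufc] add [mmy,hfb] -> 12 lines: bxagf jnlff jvlpp ovmgx tlfx mmy hfb misji kaw paipl dsm cxn
Hunk 2: at line 8 remove [kaw,paipl,dsm] add [gtgql] -> 10 lines: bxagf jnlff jvlpp ovmgx tlfx mmy hfb misji gtgql cxn
Hunk 3: at line 3 remove [tlfx,mmy,hfb] add [mbbb,ryf] -> 9 lines: bxagf jnlff jvlpp ovmgx mbbb ryf misji gtgql cxn
Hunk 4: at line 1 remove [jvlpp,ovmgx] add [qiob,sbl,raaav] -> 10 lines: bxagf jnlff qiob sbl raaav mbbb ryf misji gtgql cxn
Hunk 5: at line 4 remove [raaav,mbbb,ryf] add [qczuz,epnt] -> 9 lines: bxagf jnlff qiob sbl qczuz epnt misji gtgql cxn
Hunk 6: at line 7 remove [gtgql] add [benys,jyoe,ptfil] -> 11 lines: bxagf jnlff qiob sbl qczuz epnt misji benys jyoe ptfil cxn
Hunk 7: at line 8 remove [jyoe] add [iehwi,tuu] -> 12 lines: bxagf jnlff qiob sbl qczuz epnt misji benys iehwi tuu ptfil cxn
Final line count: 12

Answer: 12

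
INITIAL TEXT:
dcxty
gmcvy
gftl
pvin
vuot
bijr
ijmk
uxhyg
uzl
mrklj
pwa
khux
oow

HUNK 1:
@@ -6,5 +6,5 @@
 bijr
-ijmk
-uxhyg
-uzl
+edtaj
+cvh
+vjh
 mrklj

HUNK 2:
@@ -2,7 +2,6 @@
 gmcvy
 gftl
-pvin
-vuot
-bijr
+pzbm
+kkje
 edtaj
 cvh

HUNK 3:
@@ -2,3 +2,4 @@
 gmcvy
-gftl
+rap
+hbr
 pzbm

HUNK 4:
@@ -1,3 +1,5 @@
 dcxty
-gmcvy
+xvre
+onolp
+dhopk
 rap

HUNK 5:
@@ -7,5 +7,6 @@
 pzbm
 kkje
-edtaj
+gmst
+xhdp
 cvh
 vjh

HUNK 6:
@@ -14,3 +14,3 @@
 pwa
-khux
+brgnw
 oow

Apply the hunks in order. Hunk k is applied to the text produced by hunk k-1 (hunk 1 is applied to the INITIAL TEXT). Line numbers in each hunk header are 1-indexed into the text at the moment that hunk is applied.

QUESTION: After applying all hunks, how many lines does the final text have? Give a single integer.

Answer: 16

Derivation:
Hunk 1: at line 6 remove [ijmk,uxhyg,uzl] add [edtaj,cvh,vjh] -> 13 lines: dcxty gmcvy gftl pvin vuot bijr edtaj cvh vjh mrklj pwa khux oow
Hunk 2: at line 2 remove [pvin,vuot,bijr] add [pzbm,kkje] -> 12 lines: dcxty gmcvy gftl pzbm kkje edtaj cvh vjh mrklj pwa khux oow
Hunk 3: at line 2 remove [gftl] add [rap,hbr] -> 13 lines: dcxty gmcvy rap hbr pzbm kkje edtaj cvh vjh mrklj pwa khux oow
Hunk 4: at line 1 remove [gmcvy] add [xvre,onolp,dhopk] -> 15 lines: dcxty xvre onolp dhopk rap hbr pzbm kkje edtaj cvh vjh mrklj pwa khux oow
Hunk 5: at line 7 remove [edtaj] add [gmst,xhdp] -> 16 lines: dcxty xvre onolp dhopk rap hbr pzbm kkje gmst xhdp cvh vjh mrklj pwa khux oow
Hunk 6: at line 14 remove [khux] add [brgnw] -> 16 lines: dcxty xvre onolp dhopk rap hbr pzbm kkje gmst xhdp cvh vjh mrklj pwa brgnw oow
Final line count: 16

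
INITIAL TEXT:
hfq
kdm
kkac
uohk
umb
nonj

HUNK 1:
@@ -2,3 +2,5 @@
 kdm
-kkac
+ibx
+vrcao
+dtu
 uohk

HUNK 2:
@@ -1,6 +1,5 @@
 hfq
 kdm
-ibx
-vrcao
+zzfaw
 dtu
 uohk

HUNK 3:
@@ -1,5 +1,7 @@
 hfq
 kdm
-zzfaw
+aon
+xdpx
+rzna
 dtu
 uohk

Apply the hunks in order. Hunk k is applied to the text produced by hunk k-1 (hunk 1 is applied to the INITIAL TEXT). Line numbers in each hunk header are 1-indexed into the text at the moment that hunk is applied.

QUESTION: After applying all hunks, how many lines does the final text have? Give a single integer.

Answer: 9

Derivation:
Hunk 1: at line 2 remove [kkac] add [ibx,vrcao,dtu] -> 8 lines: hfq kdm ibx vrcao dtu uohk umb nonj
Hunk 2: at line 1 remove [ibx,vrcao] add [zzfaw] -> 7 lines: hfq kdm zzfaw dtu uohk umb nonj
Hunk 3: at line 1 remove [zzfaw] add [aon,xdpx,rzna] -> 9 lines: hfq kdm aon xdpx rzna dtu uohk umb nonj
Final line count: 9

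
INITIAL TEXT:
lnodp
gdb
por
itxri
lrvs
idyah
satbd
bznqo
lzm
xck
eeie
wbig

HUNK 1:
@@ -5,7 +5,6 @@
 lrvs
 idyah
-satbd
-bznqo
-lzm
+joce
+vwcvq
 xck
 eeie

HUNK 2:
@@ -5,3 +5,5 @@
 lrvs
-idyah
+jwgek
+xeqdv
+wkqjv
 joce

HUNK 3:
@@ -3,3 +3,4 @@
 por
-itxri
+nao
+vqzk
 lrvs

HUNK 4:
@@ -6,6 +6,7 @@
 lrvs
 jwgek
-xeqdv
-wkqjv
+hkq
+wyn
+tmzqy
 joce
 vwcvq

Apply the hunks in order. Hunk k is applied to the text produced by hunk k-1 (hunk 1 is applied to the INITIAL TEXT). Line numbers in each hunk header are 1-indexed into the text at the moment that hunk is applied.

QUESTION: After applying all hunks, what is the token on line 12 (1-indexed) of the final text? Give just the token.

Hunk 1: at line 5 remove [satbd,bznqo,lzm] add [joce,vwcvq] -> 11 lines: lnodp gdb por itxri lrvs idyah joce vwcvq xck eeie wbig
Hunk 2: at line 5 remove [idyah] add [jwgek,xeqdv,wkqjv] -> 13 lines: lnodp gdb por itxri lrvs jwgek xeqdv wkqjv joce vwcvq xck eeie wbig
Hunk 3: at line 3 remove [itxri] add [nao,vqzk] -> 14 lines: lnodp gdb por nao vqzk lrvs jwgek xeqdv wkqjv joce vwcvq xck eeie wbig
Hunk 4: at line 6 remove [xeqdv,wkqjv] add [hkq,wyn,tmzqy] -> 15 lines: lnodp gdb por nao vqzk lrvs jwgek hkq wyn tmzqy joce vwcvq xck eeie wbig
Final line 12: vwcvq

Answer: vwcvq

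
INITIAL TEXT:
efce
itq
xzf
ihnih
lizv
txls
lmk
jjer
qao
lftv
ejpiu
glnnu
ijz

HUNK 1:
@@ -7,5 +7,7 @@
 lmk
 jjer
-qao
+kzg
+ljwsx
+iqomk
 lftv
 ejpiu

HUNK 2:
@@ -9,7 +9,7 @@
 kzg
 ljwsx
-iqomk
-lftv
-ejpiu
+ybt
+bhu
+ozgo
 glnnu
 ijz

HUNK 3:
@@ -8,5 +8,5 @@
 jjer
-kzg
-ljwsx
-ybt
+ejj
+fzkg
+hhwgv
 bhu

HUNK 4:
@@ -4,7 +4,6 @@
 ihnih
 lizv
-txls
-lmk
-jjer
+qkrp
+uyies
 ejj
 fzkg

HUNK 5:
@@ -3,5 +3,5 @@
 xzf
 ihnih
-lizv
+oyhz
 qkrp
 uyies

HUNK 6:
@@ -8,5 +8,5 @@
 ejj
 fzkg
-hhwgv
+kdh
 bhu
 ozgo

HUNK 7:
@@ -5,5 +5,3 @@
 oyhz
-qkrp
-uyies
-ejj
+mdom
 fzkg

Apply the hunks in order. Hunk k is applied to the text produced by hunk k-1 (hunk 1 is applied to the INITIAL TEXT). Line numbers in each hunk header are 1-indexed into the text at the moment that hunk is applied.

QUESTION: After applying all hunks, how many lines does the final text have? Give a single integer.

Hunk 1: at line 7 remove [qao] add [kzg,ljwsx,iqomk] -> 15 lines: efce itq xzf ihnih lizv txls lmk jjer kzg ljwsx iqomk lftv ejpiu glnnu ijz
Hunk 2: at line 9 remove [iqomk,lftv,ejpiu] add [ybt,bhu,ozgo] -> 15 lines: efce itq xzf ihnih lizv txls lmk jjer kzg ljwsx ybt bhu ozgo glnnu ijz
Hunk 3: at line 8 remove [kzg,ljwsx,ybt] add [ejj,fzkg,hhwgv] -> 15 lines: efce itq xzf ihnih lizv txls lmk jjer ejj fzkg hhwgv bhu ozgo glnnu ijz
Hunk 4: at line 4 remove [txls,lmk,jjer] add [qkrp,uyies] -> 14 lines: efce itq xzf ihnih lizv qkrp uyies ejj fzkg hhwgv bhu ozgo glnnu ijz
Hunk 5: at line 3 remove [lizv] add [oyhz] -> 14 lines: efce itq xzf ihnih oyhz qkrp uyies ejj fzkg hhwgv bhu ozgo glnnu ijz
Hunk 6: at line 8 remove [hhwgv] add [kdh] -> 14 lines: efce itq xzf ihnih oyhz qkrp uyies ejj fzkg kdh bhu ozgo glnnu ijz
Hunk 7: at line 5 remove [qkrp,uyies,ejj] add [mdom] -> 12 lines: efce itq xzf ihnih oyhz mdom fzkg kdh bhu ozgo glnnu ijz
Final line count: 12

Answer: 12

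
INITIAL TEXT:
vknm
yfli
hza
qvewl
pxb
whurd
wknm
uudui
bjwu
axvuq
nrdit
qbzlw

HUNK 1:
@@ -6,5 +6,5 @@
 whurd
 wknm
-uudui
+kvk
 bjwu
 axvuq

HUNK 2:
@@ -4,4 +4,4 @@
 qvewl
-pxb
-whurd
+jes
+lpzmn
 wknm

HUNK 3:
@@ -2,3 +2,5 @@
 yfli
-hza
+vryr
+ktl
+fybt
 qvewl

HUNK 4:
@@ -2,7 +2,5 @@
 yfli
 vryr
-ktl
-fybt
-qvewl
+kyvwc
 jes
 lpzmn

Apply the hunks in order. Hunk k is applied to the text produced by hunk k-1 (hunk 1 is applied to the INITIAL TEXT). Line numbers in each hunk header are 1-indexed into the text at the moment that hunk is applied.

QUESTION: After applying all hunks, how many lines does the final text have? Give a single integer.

Hunk 1: at line 6 remove [uudui] add [kvk] -> 12 lines: vknm yfli hza qvewl pxb whurd wknm kvk bjwu axvuq nrdit qbzlw
Hunk 2: at line 4 remove [pxb,whurd] add [jes,lpzmn] -> 12 lines: vknm yfli hza qvewl jes lpzmn wknm kvk bjwu axvuq nrdit qbzlw
Hunk 3: at line 2 remove [hza] add [vryr,ktl,fybt] -> 14 lines: vknm yfli vryr ktl fybt qvewl jes lpzmn wknm kvk bjwu axvuq nrdit qbzlw
Hunk 4: at line 2 remove [ktl,fybt,qvewl] add [kyvwc] -> 12 lines: vknm yfli vryr kyvwc jes lpzmn wknm kvk bjwu axvuq nrdit qbzlw
Final line count: 12

Answer: 12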